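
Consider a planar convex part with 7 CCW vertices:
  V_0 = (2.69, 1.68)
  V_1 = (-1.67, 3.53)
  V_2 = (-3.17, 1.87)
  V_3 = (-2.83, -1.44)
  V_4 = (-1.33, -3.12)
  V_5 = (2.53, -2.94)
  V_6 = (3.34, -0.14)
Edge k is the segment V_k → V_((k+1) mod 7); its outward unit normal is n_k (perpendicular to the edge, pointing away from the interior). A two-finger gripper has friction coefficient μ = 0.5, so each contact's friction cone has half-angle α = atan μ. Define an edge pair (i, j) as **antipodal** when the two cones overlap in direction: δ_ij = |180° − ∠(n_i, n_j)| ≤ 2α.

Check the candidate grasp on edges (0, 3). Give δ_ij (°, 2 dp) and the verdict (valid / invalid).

δ = 25.25°, valid

α = atan 0.5 = 26.57°;  2α = 53.13°
edge 0: e_0 = (-4.36, +1.85);  n_0 = (+0.3906, +0.9206)
edge 3: e_3 = (+1.50, -1.68);  n_3 = (-0.7459, -0.6660)
∠(n_0, n_3) = 154.75°
δ = |180° − 154.75°| = 25.25°
25.25° ≤ 2α = 53.13°  →  valid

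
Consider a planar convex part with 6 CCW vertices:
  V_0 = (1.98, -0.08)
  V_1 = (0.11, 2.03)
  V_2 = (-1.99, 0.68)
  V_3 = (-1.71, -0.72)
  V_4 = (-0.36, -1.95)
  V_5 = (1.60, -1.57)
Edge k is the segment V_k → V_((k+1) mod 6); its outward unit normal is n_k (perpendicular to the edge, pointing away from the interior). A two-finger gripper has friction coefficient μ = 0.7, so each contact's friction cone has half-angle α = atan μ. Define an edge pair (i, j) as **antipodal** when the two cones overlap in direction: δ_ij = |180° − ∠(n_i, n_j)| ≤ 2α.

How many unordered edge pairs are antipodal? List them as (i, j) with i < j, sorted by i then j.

α = atan 0.7 = 34.99°;  2α = 69.98°
n_0 = (+0.7484, +0.6633)
n_1 = (-0.5408, +0.8412)
n_2 = (-0.9806, -0.1961)
n_3 = (-0.6735, -0.7392)
n_4 = (+0.1903, -0.9817)
n_5 = (+0.9690, -0.2471)
  (0,1): δ = 98.81°  ·
  (0,2): δ = 30.24°  ✓
  (0,3): δ = 6.11°  ✓
  (0,4): δ = 59.42°  ✓
  (0,5): δ = 124.14°  ·
  (1,2): δ = 111.43°  ·
  (1,3): δ = 75.07°  ·
  (1,4): δ = 21.76°  ✓
  (1,5): δ = 42.96°  ✓
  (2,3): δ = 143.65°  ·
  (2,4): δ = 90.34°  ·
  (2,5): δ = 25.62°  ✓
  (3,4): δ = 126.69°  ·
  (3,5): δ = 61.97°  ✓
  (4,5): δ = 115.28°  ·
antipodal pairs: 7

count = 7; pairs: (0,2), (0,3), (0,4), (1,4), (1,5), (2,5), (3,5)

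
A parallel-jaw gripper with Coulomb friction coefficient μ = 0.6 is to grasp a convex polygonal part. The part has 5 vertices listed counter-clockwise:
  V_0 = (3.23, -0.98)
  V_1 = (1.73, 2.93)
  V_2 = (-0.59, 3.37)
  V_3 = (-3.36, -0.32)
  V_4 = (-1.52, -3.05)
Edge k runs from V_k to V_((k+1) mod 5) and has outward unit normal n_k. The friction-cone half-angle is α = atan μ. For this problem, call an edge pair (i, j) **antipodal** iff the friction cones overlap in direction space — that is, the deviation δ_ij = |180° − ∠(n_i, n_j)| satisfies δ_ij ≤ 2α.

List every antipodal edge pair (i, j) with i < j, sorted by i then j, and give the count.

α = atan 0.6 = 30.96°;  2α = 61.93°
n_0 = (+0.9337, +0.3582)
n_1 = (+0.1863, +0.9825)
n_2 = (-0.7997, +0.6003)
n_3 = (-0.8292, -0.5589)
n_4 = (+0.3995, -0.9167)
  (0,1): δ = 121.73°  ·
  (0,2): δ = 57.88°  ✓
  (0,3): δ = 12.99°  ✓
  (0,4): δ = 92.56°  ·
  (1,2): δ = 116.16°  ·
  (1,3): δ = 45.28°  ✓
  (1,4): δ = 34.29°  ✓
  (2,3): δ = 109.13°  ·
  (2,4): δ = 29.56°  ✓
  (3,4): δ = 100.43°  ·
antipodal pairs: 5

count = 5; pairs: (0,2), (0,3), (1,3), (1,4), (2,4)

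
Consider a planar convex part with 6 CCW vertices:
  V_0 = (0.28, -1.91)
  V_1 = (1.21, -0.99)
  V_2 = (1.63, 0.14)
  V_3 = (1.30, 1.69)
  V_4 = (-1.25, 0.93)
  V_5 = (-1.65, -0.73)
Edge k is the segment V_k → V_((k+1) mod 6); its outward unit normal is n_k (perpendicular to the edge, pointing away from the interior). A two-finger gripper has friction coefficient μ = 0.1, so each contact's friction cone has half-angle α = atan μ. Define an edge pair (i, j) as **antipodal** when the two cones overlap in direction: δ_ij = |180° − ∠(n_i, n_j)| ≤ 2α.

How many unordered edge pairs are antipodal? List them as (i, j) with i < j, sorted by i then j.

count = 1; pairs: (1,4)

α = atan 0.1 = 5.71°;  2α = 11.42°
n_0 = (+0.7033, -0.7109)
n_1 = (+0.9373, -0.3484)
n_2 = (+0.9781, +0.2082)
n_3 = (-0.2856, +0.9583)
n_4 = (-0.9722, +0.2343)
n_5 = (-0.5216, -0.8532)
  (0,1): δ = 155.08°  ·
  (0,2): δ = 122.67°  ·
  (0,3): δ = 28.09°  ·
  (0,4): δ = 31.76°  ·
  (0,5): δ = 103.87°  ·
  (1,2): δ = 147.59°  ·
  (1,3): δ = 53.01°  ·
  (1,4): δ = 6.84°  ✓
  (1,5): δ = 78.95°  ·
  (2,3): δ = 85.42°  ·
  (2,4): δ = 25.57°  ·
  (2,5): δ = 46.54°  ·
  (3,4): δ = 120.14°  ·
  (3,5): δ = 48.04°  ·
  (4,5): δ = 107.89°  ·
antipodal pairs: 1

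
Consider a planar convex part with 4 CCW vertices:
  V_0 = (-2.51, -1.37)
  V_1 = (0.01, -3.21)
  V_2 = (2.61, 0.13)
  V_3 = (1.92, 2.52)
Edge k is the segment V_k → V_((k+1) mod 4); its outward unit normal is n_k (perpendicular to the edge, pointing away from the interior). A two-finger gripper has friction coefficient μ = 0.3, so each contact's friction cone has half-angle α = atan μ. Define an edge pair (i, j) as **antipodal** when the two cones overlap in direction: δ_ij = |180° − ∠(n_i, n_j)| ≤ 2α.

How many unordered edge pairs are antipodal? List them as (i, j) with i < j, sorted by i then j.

count = 1; pairs: (1,3)

α = atan 0.3 = 16.70°;  2α = 33.40°
n_0 = (-0.5897, -0.8076)
n_1 = (+0.7891, -0.6143)
n_2 = (+0.9608, +0.2774)
n_3 = (-0.6598, +0.7514)
  (0,1): δ = 91.76°  ·
  (0,2): δ = 37.76°  ·
  (0,3): δ = 77.42°  ·
  (1,2): δ = 126.00°  ·
  (1,3): δ = 10.81°  ✓
  (2,3): δ = 64.82°  ·
antipodal pairs: 1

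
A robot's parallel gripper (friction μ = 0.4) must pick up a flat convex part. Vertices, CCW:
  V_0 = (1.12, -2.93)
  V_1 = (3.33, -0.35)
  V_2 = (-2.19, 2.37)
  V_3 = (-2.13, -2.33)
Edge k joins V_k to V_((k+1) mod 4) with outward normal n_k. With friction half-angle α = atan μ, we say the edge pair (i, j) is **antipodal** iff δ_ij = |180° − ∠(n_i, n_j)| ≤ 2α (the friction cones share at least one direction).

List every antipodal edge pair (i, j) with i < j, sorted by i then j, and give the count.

α = atan 0.4 = 21.80°;  2α = 43.60°
n_0 = (+0.7595, -0.6505)
n_1 = (+0.4420, +0.8970)
n_2 = (-0.9999, -0.0128)
n_3 = (-0.1815, -0.9834)
  (0,1): δ = 75.65°  ·
  (0,2): δ = 41.31°  ✓
  (0,3): δ = 120.12°  ·
  (1,2): δ = 63.04°  ·
  (1,3): δ = 15.77°  ✓
  (2,3): δ = 101.19°  ·
antipodal pairs: 2

count = 2; pairs: (0,2), (1,3)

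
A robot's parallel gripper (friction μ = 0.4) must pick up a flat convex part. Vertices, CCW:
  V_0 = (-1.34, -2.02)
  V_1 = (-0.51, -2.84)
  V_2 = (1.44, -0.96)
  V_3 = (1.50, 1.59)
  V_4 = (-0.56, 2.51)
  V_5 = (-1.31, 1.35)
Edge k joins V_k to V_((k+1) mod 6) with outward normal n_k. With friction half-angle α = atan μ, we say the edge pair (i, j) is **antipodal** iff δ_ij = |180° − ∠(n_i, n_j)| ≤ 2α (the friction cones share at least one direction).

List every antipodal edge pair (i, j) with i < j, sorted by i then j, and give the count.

α = atan 0.4 = 21.80°;  2α = 43.60°
n_0 = (-0.7028, -0.7114)
n_1 = (+0.6941, -0.7199)
n_2 = (+0.9997, -0.0235)
n_3 = (+0.4078, +0.9131)
n_4 = (-0.8398, +0.5430)
n_5 = (-1.0000, +0.0089)
  (0,1): δ = 91.39°  ·
  (0,2): δ = 46.70°  ·
  (0,3): δ = 20.59°  ✓
  (0,4): δ = 101.77°  ·
  (0,5): δ = 134.14°  ·
  (1,2): δ = 135.30°  ·
  (1,3): δ = 68.02°  ·
  (1,4): δ = 13.16°  ✓
  (1,5): δ = 45.54°  ·
  (2,3): δ = 112.72°  ·
  (2,4): δ = 31.54°  ✓
  (2,5): δ = 0.84°  ✓
  (3,4): δ = 98.82°  ·
  (3,5): δ = 66.44°  ·
  (4,5): δ = 147.63°  ·
antipodal pairs: 4

count = 4; pairs: (0,3), (1,4), (2,4), (2,5)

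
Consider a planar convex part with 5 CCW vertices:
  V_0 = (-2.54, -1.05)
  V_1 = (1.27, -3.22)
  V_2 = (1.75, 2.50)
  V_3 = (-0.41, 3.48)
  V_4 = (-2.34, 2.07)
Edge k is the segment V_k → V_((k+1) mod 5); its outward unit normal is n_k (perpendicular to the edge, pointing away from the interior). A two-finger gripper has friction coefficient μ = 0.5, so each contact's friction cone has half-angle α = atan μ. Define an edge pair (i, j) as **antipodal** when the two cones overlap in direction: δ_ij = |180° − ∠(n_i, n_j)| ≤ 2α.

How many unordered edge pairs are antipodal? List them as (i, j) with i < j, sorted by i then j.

count = 3; pairs: (0,2), (1,3), (1,4)

α = atan 0.5 = 26.57°;  2α = 53.13°
n_0 = (-0.4949, -0.8689)
n_1 = (+0.9965, -0.0836)
n_2 = (+0.4132, +0.9107)
n_3 = (-0.5899, +0.8075)
n_4 = (-0.9980, +0.0640)
  (0,1): δ = 65.13°  ·
  (0,2): δ = 5.26°  ✓
  (0,3): δ = 65.81°  ·
  (0,4): δ = 116.00°  ·
  (1,2): δ = 109.61°  ·
  (1,3): δ = 49.05°  ✓
  (1,4): δ = 1.13°  ✓
  (2,3): δ = 119.45°  ·
  (2,4): δ = 69.26°  ·
  (3,4): δ = 129.82°  ·
antipodal pairs: 3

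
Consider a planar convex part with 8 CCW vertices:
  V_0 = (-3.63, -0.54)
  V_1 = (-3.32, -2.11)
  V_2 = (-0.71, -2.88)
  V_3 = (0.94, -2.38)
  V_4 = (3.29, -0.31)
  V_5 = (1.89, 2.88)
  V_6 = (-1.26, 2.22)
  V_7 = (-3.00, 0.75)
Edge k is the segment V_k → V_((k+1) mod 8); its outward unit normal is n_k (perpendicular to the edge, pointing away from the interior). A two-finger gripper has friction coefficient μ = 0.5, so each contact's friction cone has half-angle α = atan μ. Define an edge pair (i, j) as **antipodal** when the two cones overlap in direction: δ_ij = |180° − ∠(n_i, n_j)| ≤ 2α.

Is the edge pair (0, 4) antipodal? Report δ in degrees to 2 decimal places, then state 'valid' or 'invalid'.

α = atan 0.5 = 26.57°;  2α = 53.13°
edge 0: e_0 = (+0.31, -1.57);  n_0 = (-0.9811, -0.1937)
edge 4: e_4 = (-1.40, +3.19);  n_4 = (+0.9157, +0.4019)
∠(n_0, n_4) = 167.47°
δ = |180° − 167.47°| = 12.53°
12.53° ≤ 2α = 53.13°  →  valid

δ = 12.53°, valid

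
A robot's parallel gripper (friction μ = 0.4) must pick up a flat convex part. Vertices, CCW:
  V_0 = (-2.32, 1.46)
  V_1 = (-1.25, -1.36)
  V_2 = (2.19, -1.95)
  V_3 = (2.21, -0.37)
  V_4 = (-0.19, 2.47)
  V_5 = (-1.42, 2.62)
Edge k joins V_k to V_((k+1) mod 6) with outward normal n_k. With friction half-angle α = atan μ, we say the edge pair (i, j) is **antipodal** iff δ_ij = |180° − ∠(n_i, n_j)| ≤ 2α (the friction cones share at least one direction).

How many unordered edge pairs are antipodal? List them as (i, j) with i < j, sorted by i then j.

count = 5; pairs: (0,2), (0,3), (1,3), (1,4), (2,5)

α = atan 0.4 = 21.80°;  2α = 43.60°
n_0 = (-0.9350, -0.3548)
n_1 = (-0.1690, -0.9856)
n_2 = (+0.9999, -0.0127)
n_3 = (+0.7638, +0.6455)
n_4 = (+0.1211, +0.9926)
n_5 = (-0.7901, +0.6130)
  (0,1): δ = 120.51°  ·
  (0,2): δ = 21.50°  ✓
  (0,3): δ = 19.42°  ✓
  (0,4): δ = 62.27°  ·
  (0,5): δ = 121.42°  ·
  (1,2): δ = 80.99°  ·
  (1,3): δ = 40.07°  ✓
  (1,4): δ = 2.78°  ✓
  (1,5): δ = 61.93°  ·
  (2,3): δ = 139.07°  ·
  (2,4): δ = 96.23°  ·
  (2,5): δ = 37.08°  ✓
  (3,4): δ = 137.15°  ·
  (3,5): δ = 78.01°  ·
  (4,5): δ = 120.85°  ·
antipodal pairs: 5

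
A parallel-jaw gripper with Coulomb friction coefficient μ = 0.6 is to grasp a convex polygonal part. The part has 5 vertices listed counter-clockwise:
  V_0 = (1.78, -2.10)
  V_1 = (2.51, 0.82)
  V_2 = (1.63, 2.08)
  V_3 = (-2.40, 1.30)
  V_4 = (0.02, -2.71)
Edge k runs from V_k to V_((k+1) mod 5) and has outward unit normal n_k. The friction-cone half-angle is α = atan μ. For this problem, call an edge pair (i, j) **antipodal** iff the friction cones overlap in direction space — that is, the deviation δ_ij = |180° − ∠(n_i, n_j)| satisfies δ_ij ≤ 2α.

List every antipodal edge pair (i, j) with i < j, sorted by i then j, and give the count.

count = 3; pairs: (0,3), (1,3), (2,4)

α = atan 0.6 = 30.96°;  2α = 61.93°
n_0 = (+0.9701, -0.2425)
n_1 = (+0.8198, +0.5726)
n_2 = (-0.1900, +0.9818)
n_3 = (-0.8562, -0.5167)
n_4 = (+0.3275, -0.9449)
  (0,1): δ = 131.03°  ·
  (0,2): δ = 65.01°  ·
  (0,3): δ = 45.15°  ✓
  (0,4): δ = 123.15°  ·
  (1,2): δ = 113.98°  ·
  (1,3): δ = 3.82°  ✓
  (1,4): δ = 74.18°  ·
  (2,3): δ = 69.84°  ·
  (2,4): δ = 8.16°  ✓
  (3,4): δ = 101.99°  ·
antipodal pairs: 3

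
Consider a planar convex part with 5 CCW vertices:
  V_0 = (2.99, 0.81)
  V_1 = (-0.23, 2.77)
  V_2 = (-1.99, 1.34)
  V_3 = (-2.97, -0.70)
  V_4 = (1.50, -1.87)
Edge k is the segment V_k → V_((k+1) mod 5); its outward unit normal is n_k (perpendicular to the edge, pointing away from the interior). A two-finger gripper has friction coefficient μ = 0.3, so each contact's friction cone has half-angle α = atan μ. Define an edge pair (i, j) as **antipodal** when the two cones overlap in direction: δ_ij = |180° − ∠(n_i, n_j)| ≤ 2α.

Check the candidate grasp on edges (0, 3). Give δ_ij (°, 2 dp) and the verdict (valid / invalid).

α = atan 0.3 = 16.70°;  2α = 33.40°
edge 0: e_0 = (-3.22, +1.96);  n_0 = (+0.5199, +0.8542)
edge 3: e_3 = (+4.47, -1.17);  n_3 = (-0.2532, -0.9674)
∠(n_0, n_3) = 163.34°
δ = |180° − 163.34°| = 16.66°
16.66° ≤ 2α = 33.40°  →  valid

δ = 16.66°, valid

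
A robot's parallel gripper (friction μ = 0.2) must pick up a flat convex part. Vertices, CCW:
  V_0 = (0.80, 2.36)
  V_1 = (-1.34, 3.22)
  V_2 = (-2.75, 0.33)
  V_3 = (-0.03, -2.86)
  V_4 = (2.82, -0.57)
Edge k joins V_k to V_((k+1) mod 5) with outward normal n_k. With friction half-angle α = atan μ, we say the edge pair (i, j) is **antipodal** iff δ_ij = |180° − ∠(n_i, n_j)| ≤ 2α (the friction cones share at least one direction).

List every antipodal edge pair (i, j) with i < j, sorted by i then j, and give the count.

α = atan 0.2 = 11.31°;  2α = 22.62°
n_0 = (+0.3729, +0.9279)
n_1 = (-0.8987, +0.4385)
n_2 = (-0.7609, -0.6488)
n_3 = (+0.6264, -0.7795)
n_4 = (+0.8233, +0.5676)
  (0,1): δ = 94.11°  ·
  (0,2): δ = 27.65°  ·
  (0,3): δ = 60.68°  ·
  (0,4): δ = 146.48°  ·
  (1,2): δ = 113.54°  ·
  (1,3): δ = 25.21°  ·
  (1,4): δ = 60.59°  ·
  (2,3): δ = 91.67°  ·
  (2,4): δ = 5.87°  ✓
  (3,4): δ = 94.20°  ·
antipodal pairs: 1

count = 1; pairs: (2,4)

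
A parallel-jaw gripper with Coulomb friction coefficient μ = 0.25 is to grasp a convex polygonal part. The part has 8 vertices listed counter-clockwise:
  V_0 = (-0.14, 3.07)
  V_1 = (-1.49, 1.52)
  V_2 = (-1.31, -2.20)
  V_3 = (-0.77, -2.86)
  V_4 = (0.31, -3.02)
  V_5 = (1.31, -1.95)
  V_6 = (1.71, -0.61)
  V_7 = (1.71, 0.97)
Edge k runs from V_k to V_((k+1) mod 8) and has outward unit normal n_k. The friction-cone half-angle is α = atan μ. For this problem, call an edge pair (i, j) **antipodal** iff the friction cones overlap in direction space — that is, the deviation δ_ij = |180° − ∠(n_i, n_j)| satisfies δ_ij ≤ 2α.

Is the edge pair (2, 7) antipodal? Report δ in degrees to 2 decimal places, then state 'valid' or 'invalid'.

α = atan 0.25 = 14.04°;  2α = 28.07°
edge 2: e_2 = (+0.54, -0.66);  n_2 = (-0.7740, -0.6332)
edge 7: e_7 = (-1.85, +2.10);  n_7 = (+0.7504, +0.6610)
∠(n_2, n_7) = 177.91°
δ = |180° − 177.91°| = 2.09°
2.09° ≤ 2α = 28.07°  →  valid

δ = 2.09°, valid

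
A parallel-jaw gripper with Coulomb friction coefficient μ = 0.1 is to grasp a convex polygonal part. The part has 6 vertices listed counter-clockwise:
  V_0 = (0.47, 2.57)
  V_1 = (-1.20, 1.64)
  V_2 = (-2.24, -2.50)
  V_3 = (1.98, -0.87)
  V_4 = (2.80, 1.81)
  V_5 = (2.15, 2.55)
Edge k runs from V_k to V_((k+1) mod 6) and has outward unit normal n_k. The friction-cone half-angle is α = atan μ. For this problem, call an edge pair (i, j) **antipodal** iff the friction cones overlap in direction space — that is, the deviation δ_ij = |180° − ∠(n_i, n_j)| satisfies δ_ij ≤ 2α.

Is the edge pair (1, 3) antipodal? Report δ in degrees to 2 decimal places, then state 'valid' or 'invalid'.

α = atan 0.1 = 5.71°;  2α = 11.42°
edge 1: e_1 = (-1.04, -4.14);  n_1 = (-0.9699, +0.2436)
edge 3: e_3 = (+0.82, +2.68);  n_3 = (+0.9562, -0.2926)
∠(n_1, n_3) = 177.09°
δ = |180° − 177.09°| = 2.91°
2.91° ≤ 2α = 11.42°  →  valid

δ = 2.91°, valid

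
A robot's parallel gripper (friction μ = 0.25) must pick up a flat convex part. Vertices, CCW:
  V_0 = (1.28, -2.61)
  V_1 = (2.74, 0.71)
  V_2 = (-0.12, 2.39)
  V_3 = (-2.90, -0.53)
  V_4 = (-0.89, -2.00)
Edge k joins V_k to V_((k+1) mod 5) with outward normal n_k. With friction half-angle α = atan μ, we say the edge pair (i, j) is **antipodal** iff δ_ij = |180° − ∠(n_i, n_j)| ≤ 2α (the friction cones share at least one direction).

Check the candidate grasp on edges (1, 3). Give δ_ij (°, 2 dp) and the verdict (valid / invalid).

δ = 5.75°, valid

α = atan 0.25 = 14.04°;  2α = 28.07°
edge 1: e_1 = (-2.86, +1.68);  n_1 = (+0.5065, +0.8622)
edge 3: e_3 = (+2.01, -1.47);  n_3 = (-0.5903, -0.8072)
∠(n_1, n_3) = 174.25°
δ = |180° − 174.25°| = 5.75°
5.75° ≤ 2α = 28.07°  →  valid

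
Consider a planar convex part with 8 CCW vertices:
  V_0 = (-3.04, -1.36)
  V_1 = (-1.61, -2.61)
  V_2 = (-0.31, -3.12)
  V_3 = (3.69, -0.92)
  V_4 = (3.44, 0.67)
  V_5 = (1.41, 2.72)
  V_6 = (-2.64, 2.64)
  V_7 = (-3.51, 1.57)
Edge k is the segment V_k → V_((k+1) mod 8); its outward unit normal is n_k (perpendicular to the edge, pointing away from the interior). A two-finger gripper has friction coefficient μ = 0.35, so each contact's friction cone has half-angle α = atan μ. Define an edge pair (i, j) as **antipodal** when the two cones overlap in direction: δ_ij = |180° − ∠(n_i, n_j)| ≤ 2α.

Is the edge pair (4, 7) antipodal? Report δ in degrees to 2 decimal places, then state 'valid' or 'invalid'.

α = atan 0.35 = 19.29°;  2α = 38.58°
edge 4: e_4 = (-2.03, +2.05);  n_4 = (+0.7106, +0.7036)
edge 7: e_7 = (+0.47, -2.93);  n_7 = (-0.9874, -0.1584)
∠(n_4, n_7) = 144.39°
δ = |180° − 144.39°| = 35.61°
35.61° ≤ 2α = 38.58°  →  valid

δ = 35.61°, valid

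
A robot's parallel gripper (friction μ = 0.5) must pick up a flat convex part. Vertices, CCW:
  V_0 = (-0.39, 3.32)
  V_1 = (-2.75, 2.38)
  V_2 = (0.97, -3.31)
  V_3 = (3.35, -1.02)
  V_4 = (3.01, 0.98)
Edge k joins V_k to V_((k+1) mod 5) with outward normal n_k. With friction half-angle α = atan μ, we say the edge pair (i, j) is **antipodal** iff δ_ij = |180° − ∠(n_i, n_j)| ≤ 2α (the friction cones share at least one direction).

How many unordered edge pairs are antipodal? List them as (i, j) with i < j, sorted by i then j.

α = atan 0.5 = 26.57°;  2α = 53.13°
n_0 = (-0.3700, +0.9290)
n_1 = (-0.8370, -0.5472)
n_2 = (+0.6934, -0.7206)
n_3 = (+0.9859, +0.1676)
n_4 = (+0.5669, +0.8238)
  (0,1): δ = 78.54°  ·
  (0,2): δ = 22.18°  ✓
  (0,3): δ = 77.93°  ·
  (0,4): δ = 123.75°  ·
  (1,2): δ = 79.28°  ·
  (1,3): δ = 23.53°  ✓
  (1,4): δ = 22.29°  ✓
  (2,3): δ = 124.25°  ·
  (2,4): δ = 78.43°  ·
  (3,4): δ = 134.19°  ·
antipodal pairs: 3

count = 3; pairs: (0,2), (1,3), (1,4)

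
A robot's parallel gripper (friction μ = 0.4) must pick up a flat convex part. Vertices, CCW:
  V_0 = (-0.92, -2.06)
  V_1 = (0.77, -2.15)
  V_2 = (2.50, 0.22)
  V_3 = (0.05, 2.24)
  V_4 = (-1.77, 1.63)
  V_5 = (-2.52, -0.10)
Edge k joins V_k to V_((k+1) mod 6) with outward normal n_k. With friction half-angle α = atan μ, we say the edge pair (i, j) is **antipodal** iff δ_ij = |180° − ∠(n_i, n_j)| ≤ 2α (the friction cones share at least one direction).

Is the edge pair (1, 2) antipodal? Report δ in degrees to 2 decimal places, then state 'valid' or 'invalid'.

δ = 93.38°, invalid

α = atan 0.4 = 21.80°;  2α = 43.60°
edge 1: e_1 = (+1.73, +2.37);  n_1 = (+0.8077, -0.5896)
edge 2: e_2 = (-2.45, +2.02);  n_2 = (+0.6361, +0.7716)
∠(n_1, n_2) = 86.62°
δ = |180° − 86.62°| = 93.38°
93.38° > 2α = 43.60°  →  invalid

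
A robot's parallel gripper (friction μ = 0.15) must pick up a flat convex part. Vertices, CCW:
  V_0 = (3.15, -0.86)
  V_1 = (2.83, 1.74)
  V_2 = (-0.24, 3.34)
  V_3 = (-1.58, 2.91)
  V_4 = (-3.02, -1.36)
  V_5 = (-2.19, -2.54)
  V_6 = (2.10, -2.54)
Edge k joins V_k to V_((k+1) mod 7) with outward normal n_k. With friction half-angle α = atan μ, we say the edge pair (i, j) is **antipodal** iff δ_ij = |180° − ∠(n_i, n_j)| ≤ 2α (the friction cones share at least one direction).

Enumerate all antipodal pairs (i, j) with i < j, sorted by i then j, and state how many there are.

count = 1; pairs: (3,6)

α = atan 0.15 = 8.53°;  2α = 17.06°
n_0 = (+0.9925, +0.1222)
n_1 = (+0.4622, +0.8868)
n_2 = (-0.3055, +0.9522)
n_3 = (-0.9476, +0.3196)
n_4 = (-0.8179, -0.5753)
n_5 = (+0.0000, -1.0000)
n_6 = (+0.8480, -0.5300)
  (0,1): δ = 124.54°  ·
  (0,2): δ = 79.23°  ·
  (0,3): δ = 25.65°  ·
  (0,4): δ = 28.11°  ·
  (0,5): δ = 82.98°  ·
  (0,6): δ = 140.98°  ·
  (1,2): δ = 134.68°  ·
  (1,3): δ = 81.11°  ·
  (1,4): δ = 27.35°  ·
  (1,5): δ = 27.53°  ·
  (1,6): δ = 85.52°  ·
  (2,3): δ = 126.43°  ·
  (2,4): δ = 72.67°  ·
  (2,5): δ = 17.79°  ·
  (2,6): δ = 40.20°  ·
  (3,4): δ = 126.24°  ·
  (3,5): δ = 71.36°  ·
  (3,6): δ = 13.37°  ✓
  (4,5): δ = 125.12°  ·
  (4,6): δ = 67.13°  ·
  (5,6): δ = 122.01°  ·
antipodal pairs: 1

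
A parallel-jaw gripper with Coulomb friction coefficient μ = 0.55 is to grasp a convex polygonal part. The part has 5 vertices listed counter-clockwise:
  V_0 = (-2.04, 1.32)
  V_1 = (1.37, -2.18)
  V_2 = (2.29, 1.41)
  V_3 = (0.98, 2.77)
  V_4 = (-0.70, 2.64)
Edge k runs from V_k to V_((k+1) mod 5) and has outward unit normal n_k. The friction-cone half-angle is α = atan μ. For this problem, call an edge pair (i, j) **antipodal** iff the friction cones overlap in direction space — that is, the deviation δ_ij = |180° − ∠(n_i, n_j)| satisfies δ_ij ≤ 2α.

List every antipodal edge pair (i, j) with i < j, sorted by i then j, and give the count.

α = atan 0.55 = 28.81°;  2α = 57.62°
n_0 = (-0.7163, -0.6978)
n_1 = (+0.9687, -0.2482)
n_2 = (+0.7202, +0.6937)
n_3 = (-0.0772, +0.9970)
n_4 = (-0.7018, +0.7124)
  (0,1): δ = 58.63°  ·
  (0,2): δ = 0.33°  ✓
  (0,3): δ = 50.17°  ✓
  (0,4): δ = 90.32°  ·
  (1,2): δ = 121.70°  ·
  (1,3): δ = 71.20°  ·
  (1,4): δ = 31.06°  ✓
  (2,3): δ = 129.50°  ·
  (2,4): δ = 89.36°  ·
  (3,4): δ = 139.86°  ·
antipodal pairs: 3

count = 3; pairs: (0,2), (0,3), (1,4)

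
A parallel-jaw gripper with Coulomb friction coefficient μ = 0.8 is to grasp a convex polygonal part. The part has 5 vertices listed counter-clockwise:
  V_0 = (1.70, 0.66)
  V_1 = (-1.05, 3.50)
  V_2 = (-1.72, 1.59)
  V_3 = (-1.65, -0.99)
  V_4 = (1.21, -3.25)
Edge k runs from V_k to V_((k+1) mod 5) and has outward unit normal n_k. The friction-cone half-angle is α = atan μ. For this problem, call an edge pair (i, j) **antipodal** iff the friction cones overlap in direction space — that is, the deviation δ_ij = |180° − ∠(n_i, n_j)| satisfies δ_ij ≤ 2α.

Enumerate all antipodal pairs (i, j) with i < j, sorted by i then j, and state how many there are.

α = atan 0.8 = 38.66°;  2α = 77.32°
n_0 = (+0.7184, +0.6956)
n_1 = (-0.9436, +0.3310)
n_2 = (-0.9996, -0.0271)
n_3 = (-0.6200, -0.7846)
n_4 = (+0.9922, -0.1243)
  (0,1): δ = 63.41°  ✓
  (0,2): δ = 42.52°  ✓
  (0,3): δ = 7.61°  ✓
  (0,4): δ = 128.78°  ·
  (1,2): δ = 159.12°  ·
  (1,3): δ = 108.99°  ·
  (1,4): δ = 12.19°  ✓
  (2,3): δ = 129.87°  ·
  (2,4): δ = 8.70°  ✓
  (3,4): δ = 58.83°  ✓
antipodal pairs: 6

count = 6; pairs: (0,1), (0,2), (0,3), (1,4), (2,4), (3,4)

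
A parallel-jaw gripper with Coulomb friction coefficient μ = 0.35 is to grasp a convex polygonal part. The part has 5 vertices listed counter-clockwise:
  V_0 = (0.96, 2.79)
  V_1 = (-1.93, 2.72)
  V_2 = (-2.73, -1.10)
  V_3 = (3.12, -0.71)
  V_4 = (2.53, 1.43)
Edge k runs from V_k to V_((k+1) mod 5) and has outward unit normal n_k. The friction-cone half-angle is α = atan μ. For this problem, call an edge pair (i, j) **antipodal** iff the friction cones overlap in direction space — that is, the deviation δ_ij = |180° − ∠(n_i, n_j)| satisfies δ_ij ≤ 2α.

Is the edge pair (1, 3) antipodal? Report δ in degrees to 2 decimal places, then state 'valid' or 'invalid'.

δ = 27.24°, valid

α = atan 0.35 = 19.29°;  2α = 38.58°
edge 1: e_1 = (-0.80, -3.82);  n_1 = (-0.9788, +0.2050)
edge 3: e_3 = (-0.59, +2.14);  n_3 = (+0.9640, +0.2658)
∠(n_1, n_3) = 152.76°
δ = |180° − 152.76°| = 27.24°
27.24° ≤ 2α = 38.58°  →  valid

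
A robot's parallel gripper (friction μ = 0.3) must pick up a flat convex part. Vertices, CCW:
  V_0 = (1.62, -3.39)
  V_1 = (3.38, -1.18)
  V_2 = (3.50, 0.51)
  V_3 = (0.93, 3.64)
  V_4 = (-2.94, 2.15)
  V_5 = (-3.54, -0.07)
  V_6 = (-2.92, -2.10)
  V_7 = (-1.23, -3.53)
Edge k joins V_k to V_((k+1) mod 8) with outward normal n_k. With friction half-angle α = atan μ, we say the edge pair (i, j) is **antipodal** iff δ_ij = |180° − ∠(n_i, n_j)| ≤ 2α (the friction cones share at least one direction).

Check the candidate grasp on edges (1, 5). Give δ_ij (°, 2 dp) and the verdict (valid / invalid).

α = atan 0.3 = 16.70°;  2α = 33.40°
edge 1: e_1 = (+0.12, +1.69);  n_1 = (+0.9975, -0.0708)
edge 5: e_5 = (+0.62, -2.03);  n_5 = (-0.9564, -0.2921)
∠(n_1, n_5) = 158.95°
δ = |180° − 158.95°| = 21.05°
21.05° ≤ 2α = 33.40°  →  valid

δ = 21.05°, valid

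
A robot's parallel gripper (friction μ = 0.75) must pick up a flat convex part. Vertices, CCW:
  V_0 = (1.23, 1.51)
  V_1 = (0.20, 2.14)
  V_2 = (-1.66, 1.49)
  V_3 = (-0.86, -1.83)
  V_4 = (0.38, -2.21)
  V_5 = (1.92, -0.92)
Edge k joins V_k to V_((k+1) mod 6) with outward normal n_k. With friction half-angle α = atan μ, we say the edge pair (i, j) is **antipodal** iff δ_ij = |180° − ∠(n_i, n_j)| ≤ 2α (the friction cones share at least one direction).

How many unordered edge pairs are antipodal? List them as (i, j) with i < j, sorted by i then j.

count = 8; pairs: (0,2), (0,3), (0,4), (1,3), (1,4), (2,4), (2,5), (3,5)

α = atan 0.75 = 36.87°;  2α = 73.74°
n_0 = (+0.5218, +0.8531)
n_1 = (-0.3299, +0.9440)
n_2 = (-0.9722, -0.2343)
n_3 = (-0.2930, -0.9561)
n_4 = (+0.6421, -0.7666)
n_5 = (+0.9620, +0.2732)
  (0,1): δ = 129.29°  ·
  (0,2): δ = 45.00°  ✓
  (0,3): δ = 14.41°  ✓
  (0,4): δ = 71.40°  ✓
  (0,5): δ = 137.30°  ·
  (1,2): δ = 95.71°  ·
  (1,3): δ = 36.30°  ✓
  (1,4): δ = 20.69°  ✓
  (1,5): δ = 86.59°  ·
  (2,3): δ = 120.59°  ·
  (2,4): δ = 63.60°  ✓
  (2,5): δ = 2.30°  ✓
  (3,4): δ = 123.01°  ·
  (3,5): δ = 57.11°  ✓
  (4,5): δ = 114.10°  ·
antipodal pairs: 8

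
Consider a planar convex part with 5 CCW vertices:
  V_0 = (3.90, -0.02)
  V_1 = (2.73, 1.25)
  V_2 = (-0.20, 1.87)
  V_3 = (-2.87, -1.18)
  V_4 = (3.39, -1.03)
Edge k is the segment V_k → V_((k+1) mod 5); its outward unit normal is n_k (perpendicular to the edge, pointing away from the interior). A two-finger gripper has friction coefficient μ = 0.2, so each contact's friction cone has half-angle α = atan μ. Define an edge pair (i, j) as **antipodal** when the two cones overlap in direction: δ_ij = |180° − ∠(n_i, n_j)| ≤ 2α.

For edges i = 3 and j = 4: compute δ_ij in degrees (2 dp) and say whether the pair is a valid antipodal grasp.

α = atan 0.2 = 11.31°;  2α = 22.62°
edge 3: e_3 = (+6.26, +0.15);  n_3 = (+0.0240, -0.9997)
edge 4: e_4 = (+0.51, +1.01);  n_4 = (+0.8927, -0.4507)
∠(n_3, n_4) = 61.84°
δ = |180° − 61.84°| = 118.16°
118.16° > 2α = 22.62°  →  invalid

δ = 118.16°, invalid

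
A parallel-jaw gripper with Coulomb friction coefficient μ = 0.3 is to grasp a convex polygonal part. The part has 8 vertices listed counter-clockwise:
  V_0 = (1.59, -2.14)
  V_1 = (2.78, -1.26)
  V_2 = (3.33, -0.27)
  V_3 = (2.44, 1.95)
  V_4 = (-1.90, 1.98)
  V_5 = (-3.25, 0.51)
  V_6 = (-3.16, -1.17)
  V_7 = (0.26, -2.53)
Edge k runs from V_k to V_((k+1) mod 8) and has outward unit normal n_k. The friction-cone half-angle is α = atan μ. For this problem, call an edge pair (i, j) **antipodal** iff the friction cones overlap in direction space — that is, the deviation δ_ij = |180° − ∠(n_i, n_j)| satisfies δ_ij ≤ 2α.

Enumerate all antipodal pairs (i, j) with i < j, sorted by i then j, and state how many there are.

count = 7; pairs: (0,4), (1,4), (1,5), (2,5), (3,6), (3,7), (4,7)

α = atan 0.3 = 16.70°;  2α = 33.40°
n_0 = (+0.5946, -0.8040)
n_1 = (+0.8742, -0.4856)
n_2 = (+0.9282, +0.3721)
n_3 = (+0.0069, +1.0000)
n_4 = (-0.7365, +0.6764)
n_5 = (-0.9986, -0.0535)
n_6 = (-0.3695, -0.9292)
n_7 = (+0.2814, -0.9596)
  (0,1): δ = 155.54°  ·
  (0,2): δ = 104.64°  ·
  (0,3): δ = 36.88°  ·
  (0,4): δ = 10.95°  ✓
  (0,5): δ = 56.58°  ·
  (0,6): δ = 121.83°  ·
  (0,7): δ = 159.86°  ·
  (1,2): δ = 129.10°  ·
  (1,3): δ = 61.34°  ·
  (1,4): δ = 13.51°  ✓
  (1,5): δ = 32.12°  ✓
  (1,6): δ = 97.37°  ·
  (1,7): δ = 135.40°  ·
  (2,3): δ = 112.24°  ·
  (2,4): δ = 64.41°  ·
  (2,5): δ = 18.78°  ✓
  (2,6): δ = 46.47°  ·
  (2,7): δ = 84.50°  ·
  (3,4): δ = 132.17°  ·
  (3,5): δ = 86.54°  ·
  (3,6): δ = 21.29°  ✓
  (3,7): δ = 16.74°  ✓
  (4,5): δ = 134.37°  ·
  (4,6): δ = 69.12°  ·
  (4,7): δ = 31.09°  ✓
  (5,6): δ = 114.75°  ·
  (5,7): δ = 76.72°  ·
  (6,7): δ = 141.97°  ·
antipodal pairs: 7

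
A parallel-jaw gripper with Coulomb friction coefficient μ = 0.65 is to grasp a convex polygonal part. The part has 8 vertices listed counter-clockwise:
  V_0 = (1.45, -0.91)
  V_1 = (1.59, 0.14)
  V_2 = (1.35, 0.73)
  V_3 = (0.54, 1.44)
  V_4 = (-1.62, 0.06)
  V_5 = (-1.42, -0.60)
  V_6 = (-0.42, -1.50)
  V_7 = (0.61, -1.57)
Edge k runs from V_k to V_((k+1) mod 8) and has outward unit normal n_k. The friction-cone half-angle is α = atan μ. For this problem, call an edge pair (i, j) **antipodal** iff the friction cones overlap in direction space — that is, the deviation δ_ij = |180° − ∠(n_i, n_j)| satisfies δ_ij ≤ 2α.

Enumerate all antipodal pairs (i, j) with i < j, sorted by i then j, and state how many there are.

α = atan 0.65 = 33.02°;  2α = 66.05°
n_0 = (+0.9912, -0.1322)
n_1 = (+0.9263, +0.3768)
n_2 = (+0.6592, +0.7520)
n_3 = (-0.5384, +0.8427)
n_4 = (-0.9570, -0.2900)
n_5 = (-0.6690, -0.7433)
n_6 = (-0.0678, -0.9977)
n_7 = (+0.6178, -0.7863)
  (0,1): δ = 150.27°  ·
  (0,2): δ = 123.64°  ·
  (0,3): δ = 49.83°  ✓
  (0,4): δ = 24.45°  ✓
  (0,5): δ = 55.61°  ✓
  (0,6): δ = 93.71°  ·
  (0,7): δ = 135.75°  ·
  (1,2): δ = 153.37°  ·
  (1,3): δ = 79.56°  ·
  (1,4): δ = 5.28°  ✓
  (1,5): δ = 25.88°  ✓
  (1,6): δ = 63.98°  ✓
  (1,7): δ = 106.02°  ·
  (2,3): δ = 106.19°  ·
  (2,4): δ = 31.91°  ✓
  (2,5): δ = 0.75°  ✓
  (2,6): δ = 37.35°  ✓
  (2,7): δ = 79.39°  ·
  (3,4): δ = 105.72°  ·
  (3,5): δ = 74.56°  ·
  (3,6): δ = 36.46°  ✓
  (3,7): δ = 5.58°  ✓
  (4,5): δ = 148.85°  ·
  (4,6): δ = 110.75°  ·
  (4,7): δ = 68.70°  ·
  (5,6): δ = 141.90°  ·
  (5,7): δ = 99.86°  ·
  (6,7): δ = 137.95°  ·
antipodal pairs: 11

count = 11; pairs: (0,3), (0,4), (0,5), (1,4), (1,5), (1,6), (2,4), (2,5), (2,6), (3,6), (3,7)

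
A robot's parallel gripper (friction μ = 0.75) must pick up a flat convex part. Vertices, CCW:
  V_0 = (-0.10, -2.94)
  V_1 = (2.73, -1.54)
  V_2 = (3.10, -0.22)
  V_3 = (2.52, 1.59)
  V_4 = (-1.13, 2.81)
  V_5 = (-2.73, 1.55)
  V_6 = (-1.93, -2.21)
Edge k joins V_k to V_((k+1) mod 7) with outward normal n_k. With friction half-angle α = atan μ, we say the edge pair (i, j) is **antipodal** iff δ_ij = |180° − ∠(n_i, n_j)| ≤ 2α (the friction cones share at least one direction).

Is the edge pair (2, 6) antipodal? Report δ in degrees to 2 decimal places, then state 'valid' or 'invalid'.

α = atan 0.75 = 36.87°;  2α = 73.74°
edge 2: e_2 = (-0.58, +1.81);  n_2 = (+0.9523, +0.3052)
edge 6: e_6 = (+1.83, -0.73);  n_6 = (-0.3705, -0.9288)
∠(n_2, n_6) = 129.52°
δ = |180° − 129.52°| = 50.48°
50.48° ≤ 2α = 73.74°  →  valid

δ = 50.48°, valid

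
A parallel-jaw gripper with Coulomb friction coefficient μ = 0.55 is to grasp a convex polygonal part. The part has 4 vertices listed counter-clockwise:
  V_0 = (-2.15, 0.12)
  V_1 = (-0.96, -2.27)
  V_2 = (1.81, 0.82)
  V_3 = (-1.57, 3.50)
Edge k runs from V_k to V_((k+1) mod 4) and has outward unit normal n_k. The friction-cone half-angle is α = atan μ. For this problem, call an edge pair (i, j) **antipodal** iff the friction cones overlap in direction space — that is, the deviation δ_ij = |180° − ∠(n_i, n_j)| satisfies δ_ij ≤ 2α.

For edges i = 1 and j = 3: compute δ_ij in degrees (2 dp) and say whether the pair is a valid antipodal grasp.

δ = 32.14°, valid

α = atan 0.55 = 28.81°;  2α = 57.62°
edge 1: e_1 = (+2.77, +3.09);  n_1 = (+0.7446, -0.6675)
edge 3: e_3 = (-0.58, -3.38);  n_3 = (-0.9856, +0.1691)
∠(n_1, n_3) = 147.86°
δ = |180° − 147.86°| = 32.14°
32.14° ≤ 2α = 57.62°  →  valid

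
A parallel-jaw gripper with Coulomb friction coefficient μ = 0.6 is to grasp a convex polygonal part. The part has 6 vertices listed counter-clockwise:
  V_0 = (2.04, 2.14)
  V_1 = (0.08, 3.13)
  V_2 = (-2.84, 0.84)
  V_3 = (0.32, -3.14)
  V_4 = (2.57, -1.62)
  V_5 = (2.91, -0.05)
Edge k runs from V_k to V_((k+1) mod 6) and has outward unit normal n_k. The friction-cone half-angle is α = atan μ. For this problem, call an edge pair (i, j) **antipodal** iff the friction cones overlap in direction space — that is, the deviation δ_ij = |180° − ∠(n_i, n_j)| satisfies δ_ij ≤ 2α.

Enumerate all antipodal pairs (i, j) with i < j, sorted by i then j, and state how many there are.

count = 6; pairs: (0,2), (0,3), (1,3), (1,4), (2,4), (2,5)

α = atan 0.6 = 30.96°;  2α = 61.93°
n_0 = (+0.4509, +0.8926)
n_1 = (-0.6171, +0.7869)
n_2 = (-0.7832, -0.6218)
n_3 = (+0.5598, -0.8286)
n_4 = (+0.9773, -0.2117)
n_5 = (+0.9294, +0.3692)
  (0,1): δ = 115.10°  ·
  (0,2): δ = 24.75°  ✓
  (0,3): δ = 60.84°  ✓
  (0,4): δ = 104.58°  ·
  (0,5): δ = 138.46°  ·
  (1,2): δ = 89.66°  ·
  (1,3): δ = 4.06°  ✓
  (1,4): δ = 39.68°  ✓
  (1,5): δ = 73.56°  ·
  (2,3): δ = 94.41°  ·
  (2,4): δ = 50.67°  ✓
  (2,5): δ = 16.78°  ✓
  (3,4): δ = 136.26°  ·
  (3,5): δ = 102.38°  ·
  (4,5): δ = 146.11°  ·
antipodal pairs: 6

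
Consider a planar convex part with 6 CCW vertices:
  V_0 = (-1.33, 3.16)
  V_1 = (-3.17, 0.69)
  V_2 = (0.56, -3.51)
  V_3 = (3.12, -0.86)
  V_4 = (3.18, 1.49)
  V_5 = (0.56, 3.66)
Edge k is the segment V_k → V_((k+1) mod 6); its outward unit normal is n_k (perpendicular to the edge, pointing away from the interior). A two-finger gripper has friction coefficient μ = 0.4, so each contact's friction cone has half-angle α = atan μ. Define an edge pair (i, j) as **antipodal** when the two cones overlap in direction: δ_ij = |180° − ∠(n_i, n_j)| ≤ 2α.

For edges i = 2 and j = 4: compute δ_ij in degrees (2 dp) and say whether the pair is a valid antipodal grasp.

δ = 85.62°, invalid

α = atan 0.4 = 21.80°;  2α = 43.60°
edge 2: e_2 = (+2.56, +2.65);  n_2 = (+0.7192, -0.6948)
edge 4: e_4 = (-2.62, +2.17);  n_4 = (+0.6379, +0.7701)
∠(n_2, n_4) = 94.38°
δ = |180° − 94.38°| = 85.62°
85.62° > 2α = 43.60°  →  invalid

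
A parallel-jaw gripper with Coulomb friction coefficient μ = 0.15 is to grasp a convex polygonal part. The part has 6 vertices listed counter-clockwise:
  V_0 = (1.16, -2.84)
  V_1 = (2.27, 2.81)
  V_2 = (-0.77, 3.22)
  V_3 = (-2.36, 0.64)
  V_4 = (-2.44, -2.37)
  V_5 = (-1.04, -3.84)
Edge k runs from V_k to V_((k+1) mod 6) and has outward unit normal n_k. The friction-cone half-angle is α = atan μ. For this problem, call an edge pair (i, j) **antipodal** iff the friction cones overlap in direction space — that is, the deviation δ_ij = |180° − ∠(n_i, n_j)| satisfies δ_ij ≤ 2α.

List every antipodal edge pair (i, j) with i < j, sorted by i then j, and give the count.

α = atan 0.15 = 8.53°;  2α = 17.06°
n_0 = (+0.9812, -0.1928)
n_1 = (+0.1337, +0.9910)
n_2 = (-0.8513, +0.5246)
n_3 = (-0.9996, +0.0266)
n_4 = (-0.7241, -0.6897)
n_5 = (+0.4138, -0.9104)
  (0,1): δ = 86.57°  ·
  (0,2): δ = 20.53°  ·
  (0,3): δ = 9.59°  ✓
  (0,4): δ = 54.72°  ·
  (0,5): δ = 125.56°  ·
  (1,2): δ = 113.96°  ·
  (1,3): δ = 83.84°  ·
  (1,4): δ = 38.72°  ·
  (1,5): δ = 32.12°  ·
  (2,3): δ = 149.88°  ·
  (2,4): δ = 104.75°  ·
  (2,5): δ = 33.91°  ·
  (3,4): δ = 134.87°  ·
  (3,5): δ = 64.03°  ·
  (4,5): δ = 109.16°  ·
antipodal pairs: 1

count = 1; pairs: (0,3)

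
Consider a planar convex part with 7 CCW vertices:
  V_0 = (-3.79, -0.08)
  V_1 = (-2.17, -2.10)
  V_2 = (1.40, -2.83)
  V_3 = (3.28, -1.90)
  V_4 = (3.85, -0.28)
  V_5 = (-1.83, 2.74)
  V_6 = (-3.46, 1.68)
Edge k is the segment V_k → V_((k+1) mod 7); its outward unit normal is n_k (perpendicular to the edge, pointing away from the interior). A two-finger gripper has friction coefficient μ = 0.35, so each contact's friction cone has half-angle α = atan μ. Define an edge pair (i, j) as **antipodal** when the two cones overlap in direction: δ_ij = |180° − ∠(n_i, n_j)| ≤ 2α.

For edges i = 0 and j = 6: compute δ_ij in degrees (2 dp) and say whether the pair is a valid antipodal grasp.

δ = 130.65°, invalid

α = atan 0.35 = 19.29°;  2α = 38.58°
edge 0: e_0 = (+1.62, -2.02);  n_0 = (-0.7801, -0.6256)
edge 6: e_6 = (-0.33, -1.76);  n_6 = (-0.9829, +0.1843)
∠(n_0, n_6) = 49.35°
δ = |180° − 49.35°| = 130.65°
130.65° > 2α = 38.58°  →  invalid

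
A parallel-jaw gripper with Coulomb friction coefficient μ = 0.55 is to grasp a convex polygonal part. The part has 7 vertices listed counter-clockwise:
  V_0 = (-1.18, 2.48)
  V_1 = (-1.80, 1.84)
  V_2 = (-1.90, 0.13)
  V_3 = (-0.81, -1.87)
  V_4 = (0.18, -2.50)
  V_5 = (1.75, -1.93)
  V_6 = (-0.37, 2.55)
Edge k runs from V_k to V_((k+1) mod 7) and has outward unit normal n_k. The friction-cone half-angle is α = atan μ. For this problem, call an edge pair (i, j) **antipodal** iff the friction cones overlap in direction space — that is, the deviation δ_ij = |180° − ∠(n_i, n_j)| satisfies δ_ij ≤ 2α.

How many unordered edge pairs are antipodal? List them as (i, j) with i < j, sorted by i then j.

α = atan 0.55 = 28.81°;  2α = 57.62°
n_0 = (-0.7182, +0.6958)
n_1 = (-0.9983, +0.0584)
n_2 = (-0.8781, -0.4785)
n_3 = (-0.5369, -0.8437)
n_4 = (+0.3413, -0.9400)
n_5 = (+0.9039, +0.4277)
n_6 = (-0.0861, +0.9963)
  (0,1): δ = 139.26°  ·
  (0,2): δ = 107.32°  ·
  (0,3): δ = 78.38°  ·
  (0,4): δ = 25.96°  ✓
  (0,5): δ = 69.41°  ·
  (0,6): δ = 139.03°  ·
  (1,2): δ = 148.06°  ·
  (1,3): δ = 119.12°  ·
  (1,4): δ = 66.70°  ·
  (1,5): δ = 28.67°  ✓
  (1,6): δ = 98.29°  ·
  (2,3): δ = 151.06°  ·
  (2,4): δ = 98.64°  ·
  (2,5): δ = 3.27°  ✓
  (2,6): δ = 66.35°  ·
  (3,4): δ = 127.58°  ·
  (3,5): δ = 32.20°  ✓
  (3,6): δ = 37.41°  ✓
  (4,5): δ = 84.63°  ·
  (4,6): δ = 15.01°  ✓
  (5,6): δ = 110.38°  ·
antipodal pairs: 6

count = 6; pairs: (0,4), (1,5), (2,5), (3,5), (3,6), (4,6)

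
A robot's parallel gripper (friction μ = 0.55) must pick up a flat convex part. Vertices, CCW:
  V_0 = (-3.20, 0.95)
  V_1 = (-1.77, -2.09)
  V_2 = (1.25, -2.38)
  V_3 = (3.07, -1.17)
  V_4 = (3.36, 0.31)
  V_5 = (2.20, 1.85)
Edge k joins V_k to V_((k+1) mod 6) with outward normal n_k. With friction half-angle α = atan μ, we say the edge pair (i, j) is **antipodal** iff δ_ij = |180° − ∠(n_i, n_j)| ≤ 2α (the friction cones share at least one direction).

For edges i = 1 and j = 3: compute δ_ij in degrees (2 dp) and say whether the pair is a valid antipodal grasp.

δ = 95.60°, invalid

α = atan 0.55 = 28.81°;  2α = 57.62°
edge 1: e_1 = (+3.02, -0.29);  n_1 = (-0.0956, -0.9954)
edge 3: e_3 = (+0.29, +1.48);  n_3 = (+0.9813, -0.1923)
∠(n_1, n_3) = 84.40°
δ = |180° − 84.40°| = 95.60°
95.60° > 2α = 57.62°  →  invalid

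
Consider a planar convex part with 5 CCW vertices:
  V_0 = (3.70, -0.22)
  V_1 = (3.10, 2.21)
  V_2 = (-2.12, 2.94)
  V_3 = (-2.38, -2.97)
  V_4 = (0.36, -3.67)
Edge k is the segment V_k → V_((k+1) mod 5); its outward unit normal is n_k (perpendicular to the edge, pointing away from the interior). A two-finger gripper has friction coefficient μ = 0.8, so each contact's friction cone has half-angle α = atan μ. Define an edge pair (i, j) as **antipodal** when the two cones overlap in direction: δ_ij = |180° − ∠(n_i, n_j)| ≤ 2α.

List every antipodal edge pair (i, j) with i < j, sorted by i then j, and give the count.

α = atan 0.8 = 38.66°;  2α = 77.32°
n_0 = (+0.9708, +0.2397)
n_1 = (+0.1385, +0.9904)
n_2 = (-0.9990, +0.0440)
n_3 = (-0.2475, -0.9689)
n_4 = (+0.7185, -0.6956)
  (0,1): δ = 111.83°  ·
  (0,2): δ = 16.39°  ✓
  (0,3): δ = 61.80°  ✓
  (0,4): δ = 122.06°  ·
  (1,2): δ = 84.56°  ·
  (1,3): δ = 6.37°  ✓
  (1,4): δ = 53.89°  ✓
  (2,3): δ = 101.81°  ·
  (2,4): δ = 41.55°  ✓
  (3,4): δ = 119.74°  ·
antipodal pairs: 5

count = 5; pairs: (0,2), (0,3), (1,3), (1,4), (2,4)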